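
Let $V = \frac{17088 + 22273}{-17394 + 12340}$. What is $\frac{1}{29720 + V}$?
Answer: $\frac{722}{21452217} \approx 3.3656 \cdot 10^{-5}$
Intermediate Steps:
$V = - \frac{5623}{722}$ ($V = \frac{39361}{-5054} = 39361 \left(- \frac{1}{5054}\right) = - \frac{5623}{722} \approx -7.7881$)
$\frac{1}{29720 + V} = \frac{1}{29720 - \frac{5623}{722}} = \frac{1}{\frac{21452217}{722}} = \frac{722}{21452217}$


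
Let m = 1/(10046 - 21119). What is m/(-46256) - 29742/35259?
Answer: -725411185297/859971523152 ≈ -0.84353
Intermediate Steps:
m = -1/11073 (m = 1/(-11073) = -1/11073 ≈ -9.0310e-5)
m/(-46256) - 29742/35259 = -1/11073/(-46256) - 29742/35259 = -1/11073*(-1/46256) - 29742*1/35259 = 1/512192688 - 9914/11753 = -725411185297/859971523152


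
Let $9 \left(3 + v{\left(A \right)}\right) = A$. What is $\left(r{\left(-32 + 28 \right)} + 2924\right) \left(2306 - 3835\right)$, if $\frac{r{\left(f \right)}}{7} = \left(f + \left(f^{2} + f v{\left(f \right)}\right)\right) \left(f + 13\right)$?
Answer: $-6953892$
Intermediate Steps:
$v{\left(A \right)} = -3 + \frac{A}{9}$
$r{\left(f \right)} = 7 \left(13 + f\right) \left(f + f^{2} + f \left(-3 + \frac{f}{9}\right)\right)$ ($r{\left(f \right)} = 7 \left(f + \left(f^{2} + f \left(-3 + \frac{f}{9}\right)\right)\right) \left(f + 13\right) = 7 \left(f + f^{2} + f \left(-3 + \frac{f}{9}\right)\right) \left(13 + f\right) = 7 \left(13 + f\right) \left(f + f^{2} + f \left(-3 + \frac{f}{9}\right)\right)$)
$\left(r{\left(-32 + 28 \right)} + 2924\right) \left(2306 - 3835\right) = \left(\frac{14 \left(-32 + 28\right) \left(-117 + 5 \left(-32 + 28\right)^{2} + 56 \left(-32 + 28\right)\right)}{9} + 2924\right) \left(2306 - 3835\right) = \left(\frac{14}{9} \left(-4\right) \left(-117 + 5 \left(-4\right)^{2} + 56 \left(-4\right)\right) + 2924\right) \left(-1529\right) = \left(\frac{14}{9} \left(-4\right) \left(-117 + 5 \cdot 16 - 224\right) + 2924\right) \left(-1529\right) = \left(\frac{14}{9} \left(-4\right) \left(-117 + 80 - 224\right) + 2924\right) \left(-1529\right) = \left(\frac{14}{9} \left(-4\right) \left(-261\right) + 2924\right) \left(-1529\right) = \left(1624 + 2924\right) \left(-1529\right) = 4548 \left(-1529\right) = -6953892$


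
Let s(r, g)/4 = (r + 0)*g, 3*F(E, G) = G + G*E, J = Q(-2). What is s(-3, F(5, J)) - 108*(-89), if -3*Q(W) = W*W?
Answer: 9644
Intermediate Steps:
Q(W) = -W**2/3 (Q(W) = -W*W/3 = -W**2/3)
J = -4/3 (J = -1/3*(-2)**2 = -1/3*4 = -4/3 ≈ -1.3333)
F(E, G) = G/3 + E*G/3 (F(E, G) = (G + G*E)/3 = (G + E*G)/3 = G/3 + E*G/3)
s(r, g) = 4*g*r (s(r, g) = 4*((r + 0)*g) = 4*(r*g) = 4*(g*r) = 4*g*r)
s(-3, F(5, J)) - 108*(-89) = 4*((1/3)*(-4/3)*(1 + 5))*(-3) - 108*(-89) = 4*((1/3)*(-4/3)*6)*(-3) + 9612 = 4*(-8/3)*(-3) + 9612 = 32 + 9612 = 9644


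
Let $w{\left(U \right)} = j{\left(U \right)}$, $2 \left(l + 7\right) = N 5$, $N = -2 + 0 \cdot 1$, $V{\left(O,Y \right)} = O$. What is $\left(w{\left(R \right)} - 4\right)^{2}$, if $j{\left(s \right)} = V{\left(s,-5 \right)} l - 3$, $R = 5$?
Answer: $4489$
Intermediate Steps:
$N = -2$ ($N = -2 + 0 = -2$)
$l = -12$ ($l = -7 + \frac{\left(-2\right) 5}{2} = -7 + \frac{1}{2} \left(-10\right) = -7 - 5 = -12$)
$j{\left(s \right)} = -3 - 12 s$ ($j{\left(s \right)} = s \left(-12\right) - 3 = - 12 s - 3 = -3 - 12 s$)
$w{\left(U \right)} = -3 - 12 U$
$\left(w{\left(R \right)} - 4\right)^{2} = \left(\left(-3 - 60\right) - 4\right)^{2} = \left(-63 - 4\right)^{2} = \left(-67\right)^{2} = 4489$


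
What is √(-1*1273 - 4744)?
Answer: I*√6017 ≈ 77.569*I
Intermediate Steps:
√(-1*1273 - 4744) = √(-1273 - 4744) = √(-6017) = I*√6017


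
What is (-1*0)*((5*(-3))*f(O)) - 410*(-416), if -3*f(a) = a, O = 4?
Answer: 170560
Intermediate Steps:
f(a) = -a/3
(-1*0)*((5*(-3))*f(O)) - 410*(-416) = (-1*0)*((5*(-3))*(-⅓*4)) - 410*(-416) = 0*(-15*(-4/3)) + 170560 = 0*20 + 170560 = 0 + 170560 = 170560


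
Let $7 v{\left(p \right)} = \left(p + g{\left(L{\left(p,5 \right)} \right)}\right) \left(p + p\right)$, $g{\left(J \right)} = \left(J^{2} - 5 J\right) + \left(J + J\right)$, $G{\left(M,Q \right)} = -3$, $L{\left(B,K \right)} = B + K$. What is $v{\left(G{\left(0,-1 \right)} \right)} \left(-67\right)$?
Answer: $- \frac{2010}{7} \approx -287.14$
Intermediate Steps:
$g{\left(J \right)} = J^{2} - 3 J$ ($g{\left(J \right)} = \left(J^{2} - 5 J\right) + 2 J = J^{2} - 3 J$)
$v{\left(p \right)} = \frac{2 p \left(p + \left(2 + p\right) \left(5 + p\right)\right)}{7}$ ($v{\left(p \right)} = \frac{\left(p + \left(p + 5\right) \left(-3 + \left(p + 5\right)\right)\right) \left(p + p\right)}{7} = \frac{\left(p + \left(5 + p\right) \left(-3 + \left(5 + p\right)\right)\right) 2 p}{7} = \frac{\left(p + \left(5 + p\right) \left(2 + p\right)\right) 2 p}{7} = \frac{\left(p + \left(2 + p\right) \left(5 + p\right)\right) 2 p}{7} = \frac{2 p \left(p + \left(2 + p\right) \left(5 + p\right)\right)}{7}$)
$v{\left(G{\left(0,-1 \right)} \right)} \left(-67\right) = \frac{2}{7} \left(-3\right) \left(-3 + \left(2 - 3\right) \left(5 - 3\right)\right) \left(-67\right) = \frac{2}{7} \left(-3\right) \left(-3 - 2\right) \left(-67\right) = \frac{2}{7} \left(-3\right) \left(-5\right) \left(-67\right) = \frac{30}{7} \left(-67\right) = - \frac{2010}{7}$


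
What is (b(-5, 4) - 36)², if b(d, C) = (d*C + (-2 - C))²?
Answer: 409600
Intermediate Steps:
b(d, C) = (-2 - C + C*d)² (b(d, C) = (C*d + (-2 - C))² = (-2 - C + C*d)²)
(b(-5, 4) - 36)² = ((2 + 4 - 1*4*(-5))² - 36)² = ((2 + 4 + 20)² - 36)² = (26² - 36)² = (676 - 36)² = 640² = 409600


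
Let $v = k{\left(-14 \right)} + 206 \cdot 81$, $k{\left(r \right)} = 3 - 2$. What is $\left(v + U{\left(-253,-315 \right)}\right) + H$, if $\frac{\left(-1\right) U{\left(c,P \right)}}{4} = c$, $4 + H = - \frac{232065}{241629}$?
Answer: $\frac{1425131030}{80543} \approx 17694.0$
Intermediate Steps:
$H = - \frac{399527}{80543}$ ($H = -4 - \frac{232065}{241629} = -4 - \frac{77355}{80543} = - \frac{399527}{80543} \approx -4.9604$)
$U{\left(c,P \right)} = - 4 c$
$k{\left(r \right)} = 1$
$v = 16687$ ($v = 1 + 206 \cdot 81 = 1 + 16686 = 16687$)
$\left(v + U{\left(-253,-315 \right)}\right) + H = \left(16687 - -1012\right) - \frac{399527}{80543} = \left(16687 + 1012\right) - \frac{399527}{80543} = 17699 - \frac{399527}{80543} = \frac{1425131030}{80543}$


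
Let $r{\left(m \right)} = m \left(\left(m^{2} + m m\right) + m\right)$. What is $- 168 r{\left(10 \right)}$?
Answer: $-352800$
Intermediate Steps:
$r{\left(m \right)} = m \left(m + 2 m^{2}\right)$ ($r{\left(m \right)} = m \left(\left(m^{2} + m^{2}\right) + m\right) = m \left(2 m^{2} + m\right) = m \left(m + 2 m^{2}\right)$)
$- 168 r{\left(10 \right)} = - 168 \cdot 10^{2} \left(1 + 2 \cdot 10\right) = - 168 \cdot 100 \left(1 + 20\right) = - 168 \cdot 100 \cdot 21 = \left(-168\right) 2100 = -352800$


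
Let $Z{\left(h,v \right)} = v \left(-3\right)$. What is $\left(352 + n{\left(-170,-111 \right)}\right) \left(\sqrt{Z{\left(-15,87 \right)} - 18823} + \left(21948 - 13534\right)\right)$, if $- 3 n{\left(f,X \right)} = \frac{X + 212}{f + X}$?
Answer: $\frac{2497586518}{843} + \frac{593674 i \sqrt{4771}}{843} \approx 2.9627 \cdot 10^{6} + 48644.0 i$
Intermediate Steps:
$n{\left(f,X \right)} = - \frac{212 + X}{3 \left(X + f\right)}$ ($n{\left(f,X \right)} = - \frac{\left(X + 212\right) \frac{1}{f + X}}{3} = - \frac{\left(212 + X\right) \frac{1}{X + f}}{3} = - \frac{\frac{1}{X + f} \left(212 + X\right)}{3} = - \frac{212 + X}{3 \left(X + f\right)}$)
$Z{\left(h,v \right)} = - 3 v$
$\left(352 + n{\left(-170,-111 \right)}\right) \left(\sqrt{Z{\left(-15,87 \right)} - 18823} + \left(21948 - 13534\right)\right) = \left(352 + \frac{-212 - -111}{3 \left(-111 - 170\right)}\right) \left(\sqrt{\left(-3\right) 87 - 18823} + \left(21948 - 13534\right)\right) = \left(352 + \frac{-212 + 111}{3 \left(-281\right)}\right) \left(\sqrt{-261 - 18823} + \left(21948 - 13534\right)\right) = \left(352 + \frac{1}{3} \left(- \frac{1}{281}\right) \left(-101\right)\right) \left(\sqrt{-19084} + 8414\right) = \left(352 + \frac{101}{843}\right) \left(2 i \sqrt{4771} + 8414\right) = \frac{296837 \left(8414 + 2 i \sqrt{4771}\right)}{843} = \frac{2497586518}{843} + \frac{593674 i \sqrt{4771}}{843}$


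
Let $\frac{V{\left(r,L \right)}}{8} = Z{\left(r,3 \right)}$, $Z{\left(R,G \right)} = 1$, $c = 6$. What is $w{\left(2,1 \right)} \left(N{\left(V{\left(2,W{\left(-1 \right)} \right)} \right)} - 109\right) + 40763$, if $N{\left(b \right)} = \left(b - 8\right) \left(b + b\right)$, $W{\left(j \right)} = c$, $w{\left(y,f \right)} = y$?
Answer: $40545$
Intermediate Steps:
$W{\left(j \right)} = 6$
$V{\left(r,L \right)} = 8$ ($V{\left(r,L \right)} = 8 \cdot 1 = 8$)
$N{\left(b \right)} = 2 b \left(-8 + b\right)$ ($N{\left(b \right)} = \left(-8 + b\right) 2 b = 2 b \left(-8 + b\right)$)
$w{\left(2,1 \right)} \left(N{\left(V{\left(2,W{\left(-1 \right)} \right)} \right)} - 109\right) + 40763 = 2 \left(2 \cdot 8 \left(-8 + 8\right) - 109\right) + 40763 = 2 \left(2 \cdot 8 \cdot 0 - 109\right) + 40763 = 2 \left(0 - 109\right) + 40763 = 2 \left(-109\right) + 40763 = -218 + 40763 = 40545$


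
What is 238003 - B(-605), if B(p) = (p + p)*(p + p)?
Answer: -1226097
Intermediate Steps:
B(p) = 4*p**2 (B(p) = (2*p)*(2*p) = 4*p**2)
238003 - B(-605) = 238003 - 4*(-605)**2 = 238003 - 4*366025 = 238003 - 1*1464100 = 238003 - 1464100 = -1226097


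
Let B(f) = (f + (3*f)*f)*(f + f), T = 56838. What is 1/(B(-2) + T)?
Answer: 1/56798 ≈ 1.7606e-5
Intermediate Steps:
B(f) = 2*f*(f + 3*f²) (B(f) = (f + 3*f²)*(2*f) = 2*f*(f + 3*f²))
1/(B(-2) + T) = 1/((-2)²*(2 + 6*(-2)) + 56838) = 1/(4*(2 - 12) + 56838) = 1/(4*(-10) + 56838) = 1/(-40 + 56838) = 1/56798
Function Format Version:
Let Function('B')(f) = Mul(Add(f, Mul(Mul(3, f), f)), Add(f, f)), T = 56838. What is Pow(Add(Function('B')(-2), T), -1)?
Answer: Rational(1, 56798) ≈ 1.7606e-5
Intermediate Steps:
Function('B')(f) = Mul(2, f, Add(f, Mul(3, Pow(f, 2)))) (Function('B')(f) = Mul(Add(f, Mul(3, Pow(f, 2))), Mul(2, f)) = Mul(2, f, Add(f, Mul(3, Pow(f, 2)))))
Pow(Add(Function('B')(-2), T), -1) = Pow(Add(Mul(Pow(-2, 2), Add(2, Mul(6, -2))), 56838), -1) = Pow(Add(Mul(4, Add(2, -12)), 56838), -1) = Pow(Add(Mul(4, -10), 56838), -1) = Pow(Add(-40, 56838), -1) = Pow(56798, -1) = Rational(1, 56798)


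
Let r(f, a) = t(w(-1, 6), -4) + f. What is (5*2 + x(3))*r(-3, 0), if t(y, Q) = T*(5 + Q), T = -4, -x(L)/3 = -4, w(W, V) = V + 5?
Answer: -154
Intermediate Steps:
w(W, V) = 5 + V
x(L) = 12 (x(L) = -3*(-4) = 12)
t(y, Q) = -20 - 4*Q (t(y, Q) = -4*(5 + Q) = -20 - 4*Q)
r(f, a) = -4 + f (r(f, a) = (-20 - 4*(-4)) + f = (-20 + 16) + f = -4 + f)
(5*2 + x(3))*r(-3, 0) = (5*2 + 12)*(-4 - 3) = (10 + 12)*(-7) = 22*(-7) = -154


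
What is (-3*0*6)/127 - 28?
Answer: -28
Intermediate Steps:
(-3*0*6)/127 - 28 = (0*6)*(1/127) - 28 = 0*(1/127) - 28 = 0 - 28 = -28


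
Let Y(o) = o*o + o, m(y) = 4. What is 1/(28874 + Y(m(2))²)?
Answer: 1/29274 ≈ 3.4160e-5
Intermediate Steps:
Y(o) = o + o² (Y(o) = o² + o = o + o²)
1/(28874 + Y(m(2))²) = 1/(28874 + (4*(1 + 4))²) = 1/(28874 + (4*5)²) = 1/(28874 + 20²) = 1/(28874 + 400) = 1/29274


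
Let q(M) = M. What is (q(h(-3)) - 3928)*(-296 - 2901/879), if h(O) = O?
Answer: 344729045/293 ≈ 1.1766e+6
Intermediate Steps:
(q(h(-3)) - 3928)*(-296 - 2901/879) = (-3 - 3928)*(-296 - 2901/879) = -3931*(-296 - 2901*1/879) = -3931*(-296 - 967/293) = -3931*(-87695/293) = 344729045/293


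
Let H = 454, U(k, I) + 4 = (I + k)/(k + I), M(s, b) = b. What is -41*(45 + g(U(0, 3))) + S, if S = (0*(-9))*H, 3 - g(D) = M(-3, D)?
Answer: -2091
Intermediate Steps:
U(k, I) = -3 (U(k, I) = -4 + (I + k)/(k + I) = -4 + (I + k)/(I + k) = -4 + 1 = -3)
g(D) = 3 - D
S = 0 (S = (0*(-9))*454 = 0*454 = 0)
-41*(45 + g(U(0, 3))) + S = -41*(45 + (3 - 1*(-3))) + 0 = -41*(45 + (3 + 3)) + 0 = -41*(45 + 6) + 0 = -41*51 + 0 = -2091 + 0 = -2091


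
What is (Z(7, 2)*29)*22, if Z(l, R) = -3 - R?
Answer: -3190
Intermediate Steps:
(Z(7, 2)*29)*22 = ((-3 - 1*2)*29)*22 = ((-3 - 2)*29)*22 = -5*29*22 = -145*22 = -3190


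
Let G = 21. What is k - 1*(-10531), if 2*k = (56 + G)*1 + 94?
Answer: 21233/2 ≈ 10617.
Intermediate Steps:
k = 171/2 (k = ((56 + 21)*1 + 94)/2 = (77*1 + 94)/2 = (77 + 94)/2 = (½)*171 = 171/2 ≈ 85.500)
k - 1*(-10531) = 171/2 - 1*(-10531) = 171/2 + 10531 = 21233/2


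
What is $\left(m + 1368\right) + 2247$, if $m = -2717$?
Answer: $898$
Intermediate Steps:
$\left(m + 1368\right) + 2247 = \left(-2717 + 1368\right) + 2247 = -1349 + 2247 = 898$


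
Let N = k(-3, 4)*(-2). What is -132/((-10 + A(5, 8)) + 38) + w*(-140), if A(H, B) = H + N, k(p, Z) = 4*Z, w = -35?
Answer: 4768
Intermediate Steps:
N = -32 (N = (4*4)*(-2) = 16*(-2) = -32)
A(H, B) = -32 + H (A(H, B) = H - 32 = -32 + H)
-132/((-10 + A(5, 8)) + 38) + w*(-140) = -132/((-10 + (-32 + 5)) + 38) - 35*(-140) = -132/((-10 - 27) + 38) + 4900 = -132/(-37 + 38) + 4900 = -132/1 + 4900 = -132*1 + 4900 = -132 + 4900 = 4768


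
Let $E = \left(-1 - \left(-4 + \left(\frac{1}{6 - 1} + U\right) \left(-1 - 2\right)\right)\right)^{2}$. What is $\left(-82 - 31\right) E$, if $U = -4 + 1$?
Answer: $- \frac{82377}{25} \approx -3295.1$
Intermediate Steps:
$U = -3$
$E = \frac{729}{25}$ ($E = \left(-1 + \left(4 - \left(\frac{1}{6 - 1} - 3\right) \left(-1 - 2\right)\right)\right)^{2} = \left(-1 + \left(4 - \left(\frac{1}{5} - 3\right) \left(-3\right)\right)\right)^{2} = \left(-1 + \left(4 - \left(- \frac{14}{5}\right) \left(-3\right)\right)\right)^{2} = \left(-1 + \left(4 - \frac{42}{5}\right)\right)^{2} = \left(-1 - \frac{22}{5}\right)^{2} = \left(- \frac{27}{5}\right)^{2} = \frac{729}{25} \approx 29.16$)
$\left(-82 - 31\right) E = \left(-82 - 31\right) \frac{729}{25} = \left(-113\right) \frac{729}{25} = - \frac{82377}{25}$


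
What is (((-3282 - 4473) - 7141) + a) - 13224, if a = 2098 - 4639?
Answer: -30661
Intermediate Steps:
a = -2541
(((-3282 - 4473) - 7141) + a) - 13224 = (((-3282 - 4473) - 7141) - 2541) - 13224 = ((-7755 - 7141) - 2541) - 13224 = (-14896 - 2541) - 13224 = -17437 - 13224 = -30661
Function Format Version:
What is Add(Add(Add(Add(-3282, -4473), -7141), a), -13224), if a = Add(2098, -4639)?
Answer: -30661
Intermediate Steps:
a = -2541
Add(Add(Add(Add(-3282, -4473), -7141), a), -13224) = Add(Add(Add(Add(-3282, -4473), -7141), -2541), -13224) = Add(Add(Add(-7755, -7141), -2541), -13224) = Add(Add(-14896, -2541), -13224) = Add(-17437, -13224) = -30661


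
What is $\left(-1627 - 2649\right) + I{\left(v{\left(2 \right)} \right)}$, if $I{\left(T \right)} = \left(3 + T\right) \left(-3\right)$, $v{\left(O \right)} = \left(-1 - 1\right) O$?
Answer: $-4273$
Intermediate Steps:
$v{\left(O \right)} = - 2 O$
$I{\left(T \right)} = -9 - 3 T$
$\left(-1627 - 2649\right) + I{\left(v{\left(2 \right)} \right)} = \left(-1627 - 2649\right) - \left(9 + 3 \left(\left(-2\right) 2\right)\right) = -4276 - -3 = -4276 + \left(-9 + 12\right) = -4276 + 3 = -4273$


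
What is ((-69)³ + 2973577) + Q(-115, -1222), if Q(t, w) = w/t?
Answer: 304184042/115 ≈ 2.6451e+6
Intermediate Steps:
((-69)³ + 2973577) + Q(-115, -1222) = ((-69)³ + 2973577) - 1222/(-115) = (-328509 + 2973577) - 1222*(-1/115) = 2645068 + 1222/115 = 304184042/115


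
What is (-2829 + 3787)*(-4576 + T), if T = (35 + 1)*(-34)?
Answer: -5556400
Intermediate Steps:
T = -1224 (T = 36*(-34) = -1224)
(-2829 + 3787)*(-4576 + T) = (-2829 + 3787)*(-4576 - 1224) = 958*(-5800) = -5556400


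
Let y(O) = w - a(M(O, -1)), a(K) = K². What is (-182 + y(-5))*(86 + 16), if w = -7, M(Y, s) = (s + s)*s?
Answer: -19686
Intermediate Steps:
M(Y, s) = 2*s² (M(Y, s) = (2*s)*s = 2*s²)
y(O) = -11 (y(O) = -7 - (2*(-1)²)² = -7 - (2*1)² = -7 - 1*2² = -7 - 1*4 = -7 - 4 = -11)
(-182 + y(-5))*(86 + 16) = (-182 - 11)*(86 + 16) = -193*102 = -19686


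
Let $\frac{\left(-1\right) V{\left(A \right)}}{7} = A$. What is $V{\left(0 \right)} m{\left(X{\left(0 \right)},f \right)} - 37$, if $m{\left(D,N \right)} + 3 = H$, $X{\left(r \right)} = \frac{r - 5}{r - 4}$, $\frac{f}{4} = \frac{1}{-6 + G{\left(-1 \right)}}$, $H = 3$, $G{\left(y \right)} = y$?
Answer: $-37$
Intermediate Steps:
$V{\left(A \right)} = - 7 A$
$f = - \frac{4}{7}$ ($f = \frac{4}{-6 - 1} = \frac{4}{-7} = 4 \left(- \frac{1}{7}\right) = - \frac{4}{7} \approx -0.57143$)
$X{\left(r \right)} = \frac{-5 + r}{-4 + r}$
$m{\left(D,N \right)} = 0$ ($m{\left(D,N \right)} = -3 + 3 = 0$)
$V{\left(0 \right)} m{\left(X{\left(0 \right)},f \right)} - 37 = \left(-7\right) 0 \cdot 0 - 37 = 0 \cdot 0 - 37 = 0 - 37 = -37$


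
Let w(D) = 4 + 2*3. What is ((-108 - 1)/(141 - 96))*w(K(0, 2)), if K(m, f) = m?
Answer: -218/9 ≈ -24.222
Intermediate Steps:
w(D) = 10 (w(D) = 4 + 6 = 10)
((-108 - 1)/(141 - 96))*w(K(0, 2)) = ((-108 - 1)/(141 - 96))*10 = -109/45*10 = -218/9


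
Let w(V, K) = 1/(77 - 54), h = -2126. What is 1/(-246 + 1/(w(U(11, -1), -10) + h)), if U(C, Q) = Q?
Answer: -48897/12028685 ≈ -0.0040650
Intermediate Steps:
w(V, K) = 1/23
1/(-246 + 1/(w(U(11, -1), -10) + h)) = 1/(-246 + 1/(1/23 - 2126)) = 1/(-246 + 1/(-48897/23)) = 1/(-246 - 23/48897) = 1/(-12028685/48897) = -48897/12028685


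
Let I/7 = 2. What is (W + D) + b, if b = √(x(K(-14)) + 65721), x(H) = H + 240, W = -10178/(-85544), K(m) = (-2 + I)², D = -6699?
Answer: -286524539/42772 + 3*√7345 ≈ -6441.8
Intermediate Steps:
I = 14 (I = 7*2 = 14)
K(m) = 144 (K(m) = (-2 + 14)² = 12² = 144)
W = 5089/42772 (W = -10178*(-1/85544) = 5089/42772 ≈ 0.11898)
x(H) = 240 + H
b = 3*√7345 (b = √((240 + 144) + 65721) = √(384 + 65721) = √66105 = 3*√7345 ≈ 257.11)
(W + D) + b = (5089/42772 - 6699) + 3*√7345 = -286524539/42772 + 3*√7345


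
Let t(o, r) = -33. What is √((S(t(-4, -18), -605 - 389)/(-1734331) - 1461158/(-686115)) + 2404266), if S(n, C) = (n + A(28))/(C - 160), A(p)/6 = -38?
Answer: √503743911043808842562985073092856930/457734297743670 ≈ 1550.6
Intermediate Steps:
A(p) = -228 (A(p) = 6*(-38) = -228)
S(n, C) = (-228 + n)/(-160 + C) (S(n, C) = (n - 228)/(C - 160) = (-228 + n)/(-160 + C))
√((S(t(-4, -18), -605 - 389)/(-1734331) - 1461158/(-686115)) + 2404266) = √((((-228 - 33)/(-160 + (-605 - 389)))/(-1734331) - 1461158/(-686115)) + 2404266) = √(((-261/(-160 - 994))*(-1/1734331) - 1461158*(-1/686115)) + 2404266) = √(((-261/(-1154))*(-1/1734331) + 1461158/686115) + 2404266) = √((-1/1154*(-261)*(-1/1734331) + 1461158/686115) + 2404266) = √(((261/1154)*(-1/1734331) + 1461158/686115) + 2404266) = √((-261/2001417974 + 1461158/686115) + 2404266) = √(2924387704977877/1373202893231010 + 2404266) = √(3301547951684652466537/1373202893231010) = √503743911043808842562985073092856930/457734297743670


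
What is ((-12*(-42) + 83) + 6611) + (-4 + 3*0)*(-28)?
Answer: 7310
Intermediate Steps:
((-12*(-42) + 83) + 6611) + (-4 + 3*0)*(-28) = ((504 + 83) + 6611) + (-4 + 0)*(-28) = (587 + 6611) - 4*(-28) = 7198 + 112 = 7310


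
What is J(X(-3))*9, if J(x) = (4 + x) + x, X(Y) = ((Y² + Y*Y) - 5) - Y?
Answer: 324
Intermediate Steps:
X(Y) = -5 - Y + 2*Y² (X(Y) = ((Y² + Y²) - 5) - Y = (2*Y² - 5) - Y = (-5 + 2*Y²) - Y = -5 - Y + 2*Y²)
J(x) = 4 + 2*x
J(X(-3))*9 = (4 + 2*(-5 - 1*(-3) + 2*(-3)²))*9 = (4 + 2*(-5 + 3 + 2*9))*9 = (4 + 2*(-5 + 3 + 18))*9 = (4 + 2*16)*9 = (4 + 32)*9 = 36*9 = 324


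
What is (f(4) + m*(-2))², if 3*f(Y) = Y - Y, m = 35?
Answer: 4900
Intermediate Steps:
f(Y) = 0 (f(Y) = (Y - Y)/3 = (⅓)*0 = 0)
(f(4) + m*(-2))² = (0 + 35*(-2))² = (0 - 70)² = (-70)² = 4900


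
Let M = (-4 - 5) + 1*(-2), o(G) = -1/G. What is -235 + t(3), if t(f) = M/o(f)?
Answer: -202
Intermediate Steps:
M = -11 (M = -9 - 2 = -11)
t(f) = 11*f (t(f) = -11*(-f) = -(-11)*f = 11*f)
-235 + t(3) = -235 + 11*3 = -235 + 33 = -202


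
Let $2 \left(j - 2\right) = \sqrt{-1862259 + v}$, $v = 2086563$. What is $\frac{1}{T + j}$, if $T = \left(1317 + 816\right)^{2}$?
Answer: $\frac{4549691}{20699688139405} - \frac{2 \sqrt{14019}}{20699688139405} \approx 2.1978 \cdot 10^{-7}$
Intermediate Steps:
$T = 4549689$ ($T = 2133^{2} = 4549689$)
$j = 2 + 2 \sqrt{14019}$ ($j = 2 + \frac{\sqrt{-1862259 + 2086563}}{2} = 2 + \frac{\sqrt{224304}}{2} = 2 + \frac{4 \sqrt{14019}}{2} = 2 + 2 \sqrt{14019} \approx 238.8$)
$\frac{1}{T + j} = \frac{1}{4549689 + \left(2 + 2 \sqrt{14019}\right)} = \frac{1}{4549691 + 2 \sqrt{14019}}$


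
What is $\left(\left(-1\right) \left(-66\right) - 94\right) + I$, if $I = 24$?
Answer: $-4$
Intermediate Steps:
$\left(\left(-1\right) \left(-66\right) - 94\right) + I = \left(\left(-1\right) \left(-66\right) - 94\right) + 24 = \left(66 - 94\right) + 24 = -28 + 24 = -4$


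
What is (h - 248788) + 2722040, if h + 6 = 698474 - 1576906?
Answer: 1594814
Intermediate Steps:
h = -878438 (h = -6 + (698474 - 1576906) = -6 - 878432 = -878438)
(h - 248788) + 2722040 = (-878438 - 248788) + 2722040 = -1127226 + 2722040 = 1594814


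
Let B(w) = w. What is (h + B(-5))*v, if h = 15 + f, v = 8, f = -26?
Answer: -128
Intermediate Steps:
h = -11 (h = 15 - 26 = -11)
(h + B(-5))*v = (-11 - 5)*8 = -16*8 = -128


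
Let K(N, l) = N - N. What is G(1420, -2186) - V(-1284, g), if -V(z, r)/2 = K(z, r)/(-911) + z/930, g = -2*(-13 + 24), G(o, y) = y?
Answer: -339258/155 ≈ -2188.8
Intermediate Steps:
K(N, l) = 0
g = -22 (g = -2*11 = -22)
V(z, r) = -z/465 (V(z, r) = -2*(0/(-911) + z/930) = -2*(0*(-1/911) + z*(1/930)) = -2*(0 + z/930) = -z/465)
G(1420, -2186) - V(-1284, g) = -2186 - (-1)*(-1284)/465 = -2186 - 1*428/155 = -2186 - 428/155 = -339258/155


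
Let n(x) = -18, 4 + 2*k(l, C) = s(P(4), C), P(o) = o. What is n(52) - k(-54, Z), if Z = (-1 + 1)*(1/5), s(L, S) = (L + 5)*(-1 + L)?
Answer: -59/2 ≈ -29.500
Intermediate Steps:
s(L, S) = (-1 + L)*(5 + L) (s(L, S) = (5 + L)*(-1 + L) = (-1 + L)*(5 + L))
Z = 0 (Z = 0*(1*(⅕)) = 0*(⅕) = 0)
k(l, C) = 23/2 (k(l, C) = -2 + (-5 + 4² + 4*4)/2 = -2 + (-5 + 16 + 16)/2 = -2 + (½)*27 = -2 + 27/2 = 23/2)
n(52) - k(-54, Z) = -18 - 1*23/2 = -18 - 23/2 = -59/2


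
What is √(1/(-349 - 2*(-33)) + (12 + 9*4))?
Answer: 17*√13301/283 ≈ 6.9279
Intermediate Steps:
√(1/(-349 - 2*(-33)) + (12 + 9*4)) = √(1/(-349 + 66) + (12 + 36)) = √(1/(-283) + 48) = √(-1/283 + 48) = √(13583/283) = 17*√13301/283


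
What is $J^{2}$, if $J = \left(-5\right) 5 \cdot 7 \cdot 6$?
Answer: $1102500$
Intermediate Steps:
$J = -1050$ ($J = \left(-25\right) 42 = -1050$)
$J^{2} = \left(-1050\right)^{2} = 1102500$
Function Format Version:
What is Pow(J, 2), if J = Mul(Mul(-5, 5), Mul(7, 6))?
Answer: 1102500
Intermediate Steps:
J = -1050 (J = Mul(-25, 42) = -1050)
Pow(J, 2) = Pow(-1050, 2) = 1102500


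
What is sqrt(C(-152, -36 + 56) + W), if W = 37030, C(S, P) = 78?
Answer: 2*sqrt(9277) ≈ 192.63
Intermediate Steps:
sqrt(C(-152, -36 + 56) + W) = sqrt(78 + 37030) = sqrt(37108) = 2*sqrt(9277)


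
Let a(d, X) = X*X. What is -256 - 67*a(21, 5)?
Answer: -1931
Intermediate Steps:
a(d, X) = X²
-256 - 67*a(21, 5) = -256 - 67*5² = -256 - 67*25 = -256 - 1675 = -1931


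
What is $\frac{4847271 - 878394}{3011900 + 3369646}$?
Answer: $\frac{1322959}{2127182} \approx 0.62193$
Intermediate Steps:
$\frac{4847271 - 878394}{3011900 + 3369646} = \frac{3968877}{6381546} = 3968877 \cdot \frac{1}{6381546} = \frac{1322959}{2127182}$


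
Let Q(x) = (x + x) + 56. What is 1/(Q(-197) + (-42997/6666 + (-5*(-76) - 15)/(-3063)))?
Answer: -6805986/2345134235 ≈ -0.0029022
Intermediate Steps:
Q(x) = 56 + 2*x (Q(x) = 2*x + 56 = 56 + 2*x)
1/(Q(-197) + (-42997/6666 + (-5*(-76) - 15)/(-3063))) = 1/((56 + 2*(-197)) + (-42997/6666 + (-5*(-76) - 15)/(-3063))) = 1/((56 - 394) + (-42997*1/6666 + (380 - 15)*(-1/3063))) = 1/(-338 + (-42997/6666 + 365*(-1/3063))) = 1/(-338 + (-42997/6666 - 365/3063)) = 1/(-338 - 44710967/6805986) = 1/(-2345134235/6805986) = -6805986/2345134235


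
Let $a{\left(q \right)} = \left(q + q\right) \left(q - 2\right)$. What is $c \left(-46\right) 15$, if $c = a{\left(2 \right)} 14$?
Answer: $0$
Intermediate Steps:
$a{\left(q \right)} = 2 q \left(-2 + q\right)$
$c = 0$ ($c = 2 \cdot 2 \left(-2 + 2\right) 14 = 2 \cdot 2 \cdot 0 \cdot 14 = 0 \cdot 14 = 0$)
$c \left(-46\right) 15 = 0 \left(-46\right) 15 = 0 \cdot 15 = 0$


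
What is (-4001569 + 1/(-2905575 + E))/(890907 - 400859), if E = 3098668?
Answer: -193168740729/23656209616 ≈ -8.1657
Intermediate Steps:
(-4001569 + 1/(-2905575 + E))/(890907 - 400859) = (-4001569 + 1/(-2905575 + 3098668))/(890907 - 400859) = (-4001569 + 1/193093)/490048 = (-4001569 + 1/193093)*(1/490048) = -772674962916/193093*1/490048 = -193168740729/23656209616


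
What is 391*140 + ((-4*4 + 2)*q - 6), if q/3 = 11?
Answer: 54272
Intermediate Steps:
q = 33 (q = 3*11 = 33)
391*140 + ((-4*4 + 2)*q - 6) = 391*140 + ((-4*4 + 2)*33 - 6) = 54740 + ((-16 + 2)*33 - 6) = 54740 + (-14*33 - 6) = 54740 + (-462 - 6) = 54740 - 468 = 54272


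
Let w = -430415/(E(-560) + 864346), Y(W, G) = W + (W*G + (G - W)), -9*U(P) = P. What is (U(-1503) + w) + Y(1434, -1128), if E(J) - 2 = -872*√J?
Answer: -302469129686012573/186880820036 - 93830470*I*√35/46720205009 ≈ -1.6185e+6 - 0.011882*I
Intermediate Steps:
E(J) = 2 - 872*√J
U(P) = -P/9
Y(W, G) = G + G*W (Y(W, G) = W + (G*W + (G - W)) = W + (G - W + G*W) = G + G*W)
w = -430415/(864348 - 3488*I*√35) (w = -430415/((2 - 3488*I*√35) + 864346) = -430415/(864348 - 3488*I*√35) ≈ -0.49768 - 0.011882*I)
(U(-1503) + w) + Y(1434, -1128) = (-⅑*(-1503) + (-93007086105/186880820036 - 93830470*I*√35/46720205009)) - 1128*(1 + 1434) = (167 + (-93007086105/186880820036 - 93830470*I*√35/46720205009)) - 1128*1435 = (31116089859907/186880820036 - 93830470*I*√35/46720205009) - 1618680 = -302469129686012573/186880820036 - 93830470*I*√35/46720205009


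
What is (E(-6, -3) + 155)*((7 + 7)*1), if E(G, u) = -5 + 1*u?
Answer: 2058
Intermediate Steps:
E(G, u) = -5 + u
(E(-6, -3) + 155)*((7 + 7)*1) = ((-5 - 3) + 155)*((7 + 7)*1) = (-8 + 155)*(14*1) = 147*14 = 2058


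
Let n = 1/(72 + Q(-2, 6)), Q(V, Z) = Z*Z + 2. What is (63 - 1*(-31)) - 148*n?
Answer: 5096/55 ≈ 92.655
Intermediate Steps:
Q(V, Z) = 2 + Z² (Q(V, Z) = Z² + 2 = 2 + Z²)
n = 1/110 (n = 1/(72 + (2 + 6²)) = 1/(72 + (2 + 36)) = 1/(72 + 38) = 1/110 ≈ 0.0090909)
(63 - 1*(-31)) - 148*n = (63 - 1*(-31)) - 148*1/110 = (63 + 31) - 74/55 = 94 - 74/55 = 5096/55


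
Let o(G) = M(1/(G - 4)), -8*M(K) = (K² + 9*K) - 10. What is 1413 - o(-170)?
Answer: 341935579/242208 ≈ 1411.7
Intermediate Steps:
M(K) = 5/4 - 9*K/8 - K²/8 (M(K) = -((K² + 9*K) - 10)/8 = -(-10 + K² + 9*K)/8 = 5/4 - 9*K/8 - K²/8)
o(G) = 5/4 - 9/(8*(-4 + G)) - 1/(8*(-4 + G)²) (o(G) = 5/4 - 9/(8*(G - 4)) - 1/(8*(G - 4)²) = 5/4 - 9/(8*(-4 + G)) - 1/(8*(-4 + G)²))
1413 - o(-170) = 1413 - (195 - 89*(-170) + 10*(-170)²)/(8*(16 + (-170)² - 8*(-170))) = 1413 - (195 + 15130 + 10*28900)/(8*(16 + 28900 + 1360)) = 1413 - (195 + 15130 + 289000)/(8*30276) = 1413 - 304325/(8*30276) = 1413 - 1*304325/242208 = 1413 - 304325/242208 = 341935579/242208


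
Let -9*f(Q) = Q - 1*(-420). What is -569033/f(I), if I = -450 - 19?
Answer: -5121297/49 ≈ -1.0452e+5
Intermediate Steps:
I = -469
f(Q) = -140/3 - Q/9 (f(Q) = -(Q - 1*(-420))/9 = -(Q + 420)/9 = -(420 + Q)/9 = -140/3 - Q/9)
-569033/f(I) = -569033/(-140/3 - 1/9*(-469)) = -569033/(-140/3 + 469/9) = -569033/49/9 = -569033*9/49 = -5121297/49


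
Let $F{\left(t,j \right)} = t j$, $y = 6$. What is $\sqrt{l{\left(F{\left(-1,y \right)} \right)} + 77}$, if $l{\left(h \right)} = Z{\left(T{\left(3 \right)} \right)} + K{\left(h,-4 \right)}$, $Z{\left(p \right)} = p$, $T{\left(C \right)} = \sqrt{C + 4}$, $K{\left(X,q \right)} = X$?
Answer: $\sqrt{71 + \sqrt{7}} \approx 8.5817$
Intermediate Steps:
$T{\left(C \right)} = \sqrt{4 + C}$
$F{\left(t,j \right)} = j t$
$l{\left(h \right)} = h + \sqrt{7}$ ($l{\left(h \right)} = \sqrt{4 + 3} + h = \sqrt{7} + h = h + \sqrt{7}$)
$\sqrt{l{\left(F{\left(-1,y \right)} \right)} + 77} = \sqrt{\left(6 \left(-1\right) + \sqrt{7}\right) + 77} = \sqrt{\left(-6 + \sqrt{7}\right) + 77} = \sqrt{71 + \sqrt{7}}$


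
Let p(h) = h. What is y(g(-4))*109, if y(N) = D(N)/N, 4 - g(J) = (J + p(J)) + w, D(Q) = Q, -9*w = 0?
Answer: 109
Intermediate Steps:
w = 0 (w = -⅑*0 = 0)
g(J) = 4 - 2*J (g(J) = 4 - ((J + J) + 0) = 4 - (2*J + 0) = 4 - 2*J)
y(N) = 1 (y(N) = N/N = 1)
y(g(-4))*109 = 1*109 = 109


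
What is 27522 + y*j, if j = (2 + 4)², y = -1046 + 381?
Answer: 3582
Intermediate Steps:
y = -665
j = 36 (j = 6² = 36)
27522 + y*j = 27522 - 665*36 = 27522 - 23940 = 3582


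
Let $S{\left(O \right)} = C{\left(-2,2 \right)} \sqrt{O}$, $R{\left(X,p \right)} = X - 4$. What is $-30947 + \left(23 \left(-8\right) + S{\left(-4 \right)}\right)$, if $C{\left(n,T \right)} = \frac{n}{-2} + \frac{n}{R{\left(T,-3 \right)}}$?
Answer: $-31131 + 4 i \approx -31131.0 + 4.0 i$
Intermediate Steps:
$R{\left(X,p \right)} = -4 + X$ ($R{\left(X,p \right)} = X - 4 = -4 + X$)
$C{\left(n,T \right)} = - \frac{n}{2} + \frac{n}{-4 + T}$ ($C{\left(n,T \right)} = \frac{n}{-2} + \frac{n}{-4 + T} = n \left(- \frac{1}{2}\right) + \frac{n}{-4 + T} = - \frac{n}{2} + \frac{n}{-4 + T}$)
$S{\left(O \right)} = 2 \sqrt{O}$ ($S{\left(O \right)} = \frac{1}{2} \left(-2\right) \frac{1}{-4 + 2} \left(6 - 2\right) \sqrt{O} = \frac{1}{2} \left(-2\right) \frac{1}{-2} \left(6 - 2\right) \sqrt{O} = \frac{1}{2} \left(-2\right) \left(- \frac{1}{2}\right) 4 \sqrt{O} = 2 \sqrt{O}$)
$-30947 + \left(23 \left(-8\right) + S{\left(-4 \right)}\right) = -30947 + \left(23 \left(-8\right) + 2 \sqrt{-4}\right) = -30947 - \left(184 - 2 \cdot 2 i\right) = -30947 - \left(184 - 4 i\right) = -31131 + 4 i$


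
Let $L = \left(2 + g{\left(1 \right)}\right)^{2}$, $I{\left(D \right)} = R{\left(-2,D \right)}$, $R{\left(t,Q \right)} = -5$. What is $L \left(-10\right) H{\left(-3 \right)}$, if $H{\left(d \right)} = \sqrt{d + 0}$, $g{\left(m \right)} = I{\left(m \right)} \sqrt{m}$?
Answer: $- 90 i \sqrt{3} \approx - 155.88 i$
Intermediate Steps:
$I{\left(D \right)} = -5$
$g{\left(m \right)} = - 5 \sqrt{m}$
$L = 9$ ($L = \left(2 - 5 \sqrt{1}\right)^{2} = \left(2 - 5\right)^{2} = \left(-3\right)^{2} = 9$)
$H{\left(d \right)} = \sqrt{d}$
$L \left(-10\right) H{\left(-3 \right)} = 9 \left(-10\right) \sqrt{-3} = - 90 i \sqrt{3}$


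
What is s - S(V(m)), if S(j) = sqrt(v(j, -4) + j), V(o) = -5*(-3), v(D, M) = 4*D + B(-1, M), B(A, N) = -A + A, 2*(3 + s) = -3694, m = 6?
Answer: -1850 - 5*sqrt(3) ≈ -1858.7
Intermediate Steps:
s = -1850 (s = -3 + (1/2)*(-3694) = -3 - 1847 = -1850)
B(A, N) = 0
v(D, M) = 4*D (v(D, M) = 4*D + 0 = 4*D)
V(o) = 15
S(j) = sqrt(5)*sqrt(j) (S(j) = sqrt(4*j + j) = sqrt(5*j) = sqrt(5)*sqrt(j))
s - S(V(m)) = -1850 - sqrt(5)*sqrt(15) = -1850 - 5*sqrt(3)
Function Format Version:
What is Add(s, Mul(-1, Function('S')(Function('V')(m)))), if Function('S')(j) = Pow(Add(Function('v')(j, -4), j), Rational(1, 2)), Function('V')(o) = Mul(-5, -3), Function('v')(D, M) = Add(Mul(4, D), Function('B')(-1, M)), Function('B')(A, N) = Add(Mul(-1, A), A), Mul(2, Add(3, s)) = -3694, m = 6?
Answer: Add(-1850, Mul(-5, Pow(3, Rational(1, 2)))) ≈ -1858.7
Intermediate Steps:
s = -1850 (s = Add(-3, Mul(Rational(1, 2), -3694)) = Add(-3, -1847) = -1850)
Function('B')(A, N) = 0
Function('v')(D, M) = Mul(4, D) (Function('v')(D, M) = Add(Mul(4, D), 0) = Mul(4, D))
Function('V')(o) = 15
Function('S')(j) = Mul(Pow(5, Rational(1, 2)), Pow(j, Rational(1, 2))) (Function('S')(j) = Pow(Add(Mul(4, j), j), Rational(1, 2)) = Pow(Mul(5, j), Rational(1, 2)) = Mul(Pow(5, Rational(1, 2)), Pow(j, Rational(1, 2))))
Add(s, Mul(-1, Function('S')(Function('V')(m)))) = Add(-1850, Mul(-1, Mul(Pow(5, Rational(1, 2)), Pow(15, Rational(1, 2))))) = Add(-1850, Mul(-1, Mul(5, Pow(3, Rational(1, 2))))) = Add(-1850, Mul(-5, Pow(3, Rational(1, 2))))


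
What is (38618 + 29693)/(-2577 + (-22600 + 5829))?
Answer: -68311/19348 ≈ -3.5306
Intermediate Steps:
(38618 + 29693)/(-2577 + (-22600 + 5829)) = 68311/(-2577 - 16771) = 68311/(-19348) = 68311*(-1/19348) = -68311/19348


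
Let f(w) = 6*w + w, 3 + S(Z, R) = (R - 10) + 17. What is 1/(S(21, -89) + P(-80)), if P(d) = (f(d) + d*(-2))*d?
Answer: 1/31915 ≈ 3.1333e-5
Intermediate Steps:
S(Z, R) = 4 + R (S(Z, R) = -3 + ((R - 10) + 17) = -3 + ((-10 + R) + 17) = -3 + (7 + R) = 4 + R)
f(w) = 7*w
P(d) = 5*d² (P(d) = (7*d + d*(-2))*d = (7*d - 2*d)*d = (5*d)*d = 5*d²)
1/(S(21, -89) + P(-80)) = 1/((4 - 89) + 5*(-80)²) = 1/(-85 + 5*6400) = 1/(-85 + 32000) = 1/31915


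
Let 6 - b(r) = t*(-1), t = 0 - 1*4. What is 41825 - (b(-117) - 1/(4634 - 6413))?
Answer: 74403116/1779 ≈ 41823.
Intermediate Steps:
t = -4 (t = 0 - 4 = -4)
b(r) = 2 (b(r) = 6 - (-4)*(-1) = 6 - 1*4 = 6 - 4 = 2)
41825 - (b(-117) - 1/(4634 - 6413)) = 41825 - (2 - 1/(4634 - 6413)) = 41825 - (2 - 1/(-1779)) = 41825 - (2 - 1*(-1/1779)) = 41825 - (2 + 1/1779) = 41825 - 1*3559/1779 = 41825 - 3559/1779 = 74403116/1779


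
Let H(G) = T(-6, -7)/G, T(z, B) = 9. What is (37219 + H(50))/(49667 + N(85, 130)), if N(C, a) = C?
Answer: 1860959/2487600 ≈ 0.74809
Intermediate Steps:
H(G) = 9/G
(37219 + H(50))/(49667 + N(85, 130)) = (37219 + 9/50)/(49667 + 85) = (37219 + 9*(1/50))/49752 = (37219 + 9/50)*(1/49752) = (1860959/50)*(1/49752) = 1860959/2487600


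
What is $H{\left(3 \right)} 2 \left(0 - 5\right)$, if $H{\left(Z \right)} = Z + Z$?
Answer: $-60$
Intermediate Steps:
$H{\left(Z \right)} = 2 Z$
$H{\left(3 \right)} 2 \left(0 - 5\right) = 2 \cdot 3 \cdot 2 \left(0 - 5\right) = 6 \cdot 2 \left(-5\right) = 6 \left(-10\right) = -60$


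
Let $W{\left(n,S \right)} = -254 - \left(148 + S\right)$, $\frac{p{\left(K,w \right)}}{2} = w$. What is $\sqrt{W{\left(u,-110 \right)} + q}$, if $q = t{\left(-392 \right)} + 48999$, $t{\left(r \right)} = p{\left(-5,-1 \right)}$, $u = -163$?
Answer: $\sqrt{48705} \approx 220.69$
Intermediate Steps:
$p{\left(K,w \right)} = 2 w$
$t{\left(r \right)} = -2$ ($t{\left(r \right)} = 2 \left(-1\right) = -2$)
$W{\left(n,S \right)} = -402 - S$ ($W{\left(n,S \right)} = -254 - \left(148 + S\right) = -402 - S$)
$q = 48997$ ($q = -2 + 48999 = 48997$)
$\sqrt{W{\left(u,-110 \right)} + q} = \sqrt{\left(-402 - -110\right) + 48997} = \sqrt{\left(-402 + 110\right) + 48997} = \sqrt{-292 + 48997} = \sqrt{48705}$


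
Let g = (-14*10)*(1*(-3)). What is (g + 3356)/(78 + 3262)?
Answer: 944/835 ≈ 1.1305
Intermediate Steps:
g = 420 (g = -140*(-3) = 420)
(g + 3356)/(78 + 3262) = (420 + 3356)/(78 + 3262) = 3776/3340 = 3776*(1/3340) = 944/835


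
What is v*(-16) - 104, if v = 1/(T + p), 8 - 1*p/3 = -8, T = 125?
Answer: -18008/173 ≈ -104.09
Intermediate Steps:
p = 48 (p = 24 - 3*(-8) = 24 + 24 = 48)
v = 1/173 (v = 1/(125 + 48) = 1/173 ≈ 0.0057803)
v*(-16) - 104 = (1/173)*(-16) - 104 = -16/173 - 104 = -18008/173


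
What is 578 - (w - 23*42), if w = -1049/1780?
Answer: 2749369/1780 ≈ 1544.6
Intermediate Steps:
w = -1049/1780 (w = -1049*1/1780 = -1049/1780 ≈ -0.58933)
578 - (w - 23*42) = 578 - (-1049/1780 - 23*42) = 578 - (-1049/1780 - 966) = 578 - 1*(-1720529/1780) = 578 + 1720529/1780 = 2749369/1780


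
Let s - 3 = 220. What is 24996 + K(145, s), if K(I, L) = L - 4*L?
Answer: 24327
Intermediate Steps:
s = 223 (s = 3 + 220 = 223)
K(I, L) = -3*L
24996 + K(145, s) = 24996 - 3*223 = 24996 - 669 = 24327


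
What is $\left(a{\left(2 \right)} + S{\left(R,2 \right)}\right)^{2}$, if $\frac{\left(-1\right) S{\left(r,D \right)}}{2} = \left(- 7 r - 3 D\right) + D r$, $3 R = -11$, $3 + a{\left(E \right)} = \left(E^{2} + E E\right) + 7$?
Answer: $\frac{1444}{9} \approx 160.44$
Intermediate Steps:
$a{\left(E \right)} = 4 + 2 E^{2}$ ($a{\left(E \right)} = -3 + \left(\left(E^{2} + E E\right) + 7\right) = -3 + \left(\left(E^{2} + E^{2}\right) + 7\right) = -3 + \left(2 E^{2} + 7\right) = -3 + \left(7 + 2 E^{2}\right) = 4 + 2 E^{2}$)
$R = - \frac{11}{3}$ ($R = \frac{1}{3} \left(-11\right) = - \frac{11}{3} \approx -3.6667$)
$S{\left(r,D \right)} = 6 D + 14 r - 2 D r$ ($S{\left(r,D \right)} = - 2 \left(\left(- 7 r - 3 D\right) + D r\right) = - 2 \left(- 7 r - 3 D + D r\right) = 6 D + 14 r - 2 D r$)
$\left(a{\left(2 \right)} + S{\left(R,2 \right)}\right)^{2} = \left(\left(4 + 2 \cdot 2^{2}\right) + \left(6 \cdot 2 + 14 \left(- \frac{11}{3}\right) - 4 \left(- \frac{11}{3}\right)\right)\right)^{2} = \left(\left(4 + 2 \cdot 4\right) + \left(12 - \frac{154}{3} + \frac{44}{3}\right)\right)^{2} = \left(\left(4 + 8\right) - \frac{74}{3}\right)^{2} = \left(12 - \frac{74}{3}\right)^{2} = \left(- \frac{38}{3}\right)^{2} = \frac{1444}{9}$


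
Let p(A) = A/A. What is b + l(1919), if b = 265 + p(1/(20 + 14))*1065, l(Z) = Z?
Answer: 3249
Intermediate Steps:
p(A) = 1
b = 1330 (b = 265 + 1*1065 = 265 + 1065 = 1330)
b + l(1919) = 1330 + 1919 = 3249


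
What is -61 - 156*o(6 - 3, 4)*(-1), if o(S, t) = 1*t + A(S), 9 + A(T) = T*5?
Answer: 1499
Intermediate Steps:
A(T) = -9 + 5*T (A(T) = -9 + T*5 = -9 + 5*T)
o(S, t) = -9 + t + 5*S (o(S, t) = 1*t + (-9 + 5*S) = t + (-9 + 5*S) = -9 + t + 5*S)
-61 - 156*o(6 - 3, 4)*(-1) = -61 - 156*(-9 + 4 + 5*(6 - 3))*(-1) = -61 - 156*(-9 + 4 + 5*3)*(-1) = -61 - 156*(-9 + 4 + 15)*(-1) = -61 - 1560*(-1) = -61 - 156*(-10) = -61 + 1560 = 1499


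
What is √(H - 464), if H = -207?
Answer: I*√671 ≈ 25.904*I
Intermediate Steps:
√(H - 464) = √(-207 - 464) = √(-671) = I*√671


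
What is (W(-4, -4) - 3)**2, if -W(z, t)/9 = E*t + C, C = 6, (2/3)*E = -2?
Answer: 27225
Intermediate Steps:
E = -3 (E = (3/2)*(-2) = -3)
W(z, t) = -54 + 27*t (W(z, t) = -9*(-3*t + 6) = -9*(6 - 3*t) = -54 + 27*t)
(W(-4, -4) - 3)**2 = ((-54 + 27*(-4)) - 3)**2 = ((-54 - 108) - 3)**2 = (-162 - 3)**2 = (-165)**2 = 27225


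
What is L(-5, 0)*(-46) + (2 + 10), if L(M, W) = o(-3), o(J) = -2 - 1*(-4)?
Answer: -80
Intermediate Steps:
o(J) = 2 (o(J) = -2 + 4 = 2)
L(M, W) = 2
L(-5, 0)*(-46) + (2 + 10) = 2*(-46) + (2 + 10) = -92 + 12 = -80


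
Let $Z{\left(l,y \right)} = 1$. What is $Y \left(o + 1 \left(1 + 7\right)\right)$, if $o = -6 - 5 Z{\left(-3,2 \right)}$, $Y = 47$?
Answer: $-141$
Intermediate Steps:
$o = -11$ ($o = -6 - 5 = -11$)
$Y \left(o + 1 \left(1 + 7\right)\right) = 47 \left(-11 + 1 \left(1 + 7\right)\right) = 47 \left(-11 + 1 \cdot 8\right) = 47 \left(-11 + 8\right) = 47 \left(-3\right) = -141$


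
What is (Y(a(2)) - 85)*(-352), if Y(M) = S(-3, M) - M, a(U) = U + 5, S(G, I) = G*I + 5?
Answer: 38016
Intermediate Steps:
S(G, I) = 5 + G*I
a(U) = 5 + U
Y(M) = 5 - 4*M (Y(M) = (5 - 3*M) - M = 5 - 4*M)
(Y(a(2)) - 85)*(-352) = ((5 - 4*(5 + 2)) - 85)*(-352) = ((5 - 4*7) - 85)*(-352) = ((5 - 28) - 85)*(-352) = (-23 - 85)*(-352) = -108*(-352) = 38016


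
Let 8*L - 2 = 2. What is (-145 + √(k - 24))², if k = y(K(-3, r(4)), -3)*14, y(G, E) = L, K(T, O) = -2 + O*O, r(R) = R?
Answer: (145 - I*√17)² ≈ 21008.0 - 1195.7*I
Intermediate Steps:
L = ½ (L = ¼ + (⅛)*2 = ¼ + ¼ = ½ ≈ 0.50000)
K(T, O) = -2 + O²
y(G, E) = ½
k = 7 (k = (½)*14 = 7)
(-145 + √(k - 24))² = (-145 + √(7 - 24))² = (-145 + √(-17))² = (-145 + I*√17)²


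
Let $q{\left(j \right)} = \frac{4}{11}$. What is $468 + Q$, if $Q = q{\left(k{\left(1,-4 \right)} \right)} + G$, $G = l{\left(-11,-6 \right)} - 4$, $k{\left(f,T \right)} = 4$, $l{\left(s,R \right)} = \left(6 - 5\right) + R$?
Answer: $\frac{5053}{11} \approx 459.36$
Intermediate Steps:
$l{\left(s,R \right)} = 1 + R$
$q{\left(j \right)} = \frac{4}{11}$ ($q{\left(j \right)} = 4 \cdot \frac{1}{11} = \frac{4}{11}$)
$G = -9$ ($G = \left(1 - 6\right) - 4 = -5 - 4 = -9$)
$Q = - \frac{95}{11}$ ($Q = \frac{4}{11} - 9 = - \frac{95}{11} \approx -8.6364$)
$468 + Q = 468 - \frac{95}{11} = \frac{5053}{11}$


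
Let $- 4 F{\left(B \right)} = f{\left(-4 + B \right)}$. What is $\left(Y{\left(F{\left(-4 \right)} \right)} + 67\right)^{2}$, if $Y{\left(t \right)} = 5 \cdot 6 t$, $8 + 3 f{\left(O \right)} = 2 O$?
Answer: $16129$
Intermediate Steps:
$f{\left(O \right)} = - \frac{8}{3} + \frac{2 O}{3}$
$F{\left(B \right)} = \frac{4}{3} - \frac{B}{6}$ ($F{\left(B \right)} = - \frac{- \frac{8}{3} + \frac{2 \left(-4 + B\right)}{3}}{4} = - \frac{- \frac{8}{3} + \left(- \frac{8}{3} + \frac{2 B}{3}\right)}{4} = - \frac{- \frac{16}{3} + \frac{2 B}{3}}{4} = \frac{4}{3} - \frac{B}{6}$)
$Y{\left(t \right)} = 30 t$
$\left(Y{\left(F{\left(-4 \right)} \right)} + 67\right)^{2} = \left(30 \left(\frac{4}{3} - - \frac{2}{3}\right) + 67\right)^{2} = \left(30 \left(\frac{4}{3} + \frac{2}{3}\right) + 67\right)^{2} = \left(30 \cdot 2 + 67\right)^{2} = \left(60 + 67\right)^{2} = 127^{2} = 16129$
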